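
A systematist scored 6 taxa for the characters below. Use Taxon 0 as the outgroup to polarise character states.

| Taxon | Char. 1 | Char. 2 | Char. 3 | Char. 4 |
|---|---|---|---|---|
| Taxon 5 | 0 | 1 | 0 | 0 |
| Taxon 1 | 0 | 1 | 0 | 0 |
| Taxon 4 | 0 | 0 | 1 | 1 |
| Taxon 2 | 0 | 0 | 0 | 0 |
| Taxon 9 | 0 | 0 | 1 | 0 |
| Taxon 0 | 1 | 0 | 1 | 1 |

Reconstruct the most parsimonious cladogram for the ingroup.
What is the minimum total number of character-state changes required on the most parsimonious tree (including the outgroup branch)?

Character polarity is set by the outgroup: the derived state is whichever differs from the outgroup's state, so for Char. 1, Char. 3, Char. 4 the derived state is '0', and for the remaining characters it is '1'.
Char. 1 (derived state '0') is shared by all ingroup taxa — unites the whole ingroup.
Char. 2: derived state '1' in Taxon 1 and Taxon 5 only — synapomorphy for {Taxon 1, Taxon 5}.
Char. 3 (derived state '0') is shared by Taxon 1, Taxon 2, and Taxon 5 — a synapomorphy uniting that clade.
Only Taxon 1, Taxon 2, Taxon 5, and Taxon 9 show the derived state '0' for Char. 4, supporting them as a clade.
Most parsimonious ingroup topology: (((Taxon 2,(Taxon 5,Taxon 1)),Taxon 9),Taxon 4).
Changes per character on this tree: Char. 1: 1; Char. 2: 1; Char. 3: 1; Char. 4: 1.
Total = 4.

4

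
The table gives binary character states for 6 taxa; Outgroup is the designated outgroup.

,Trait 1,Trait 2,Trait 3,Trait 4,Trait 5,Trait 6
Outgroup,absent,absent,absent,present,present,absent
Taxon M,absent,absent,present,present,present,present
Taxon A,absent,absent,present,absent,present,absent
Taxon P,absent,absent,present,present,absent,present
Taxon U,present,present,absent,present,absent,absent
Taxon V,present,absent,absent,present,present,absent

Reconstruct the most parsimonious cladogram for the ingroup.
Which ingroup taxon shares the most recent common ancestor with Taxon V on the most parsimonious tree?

Taxon U

Character polarity is set by the outgroup: the derived state is whichever differs from the outgroup's state, so for Trait 4, Trait 5 the derived state is 'absent', and for the remaining characters it is 'present'.
Trait 1 (derived state 'present') is shared by Taxon U and Taxon V — a synapomorphy uniting that clade.
Trait 2: derived state 'present' in Taxon U only — an autapomorphy, so it tells us nothing about relationships among taxa.
Only Taxon A, Taxon M, and Taxon P show the derived state 'present' for Trait 3, supporting them as a clade.
Trait 4: derived state 'absent' in Taxon A only — an autapomorphy, so it tells us nothing about relationships among taxa.
Trait 5 groups Taxon P and Taxon U, which is incompatible with the clades supported by the remaining characters; treating it as convergent (homoplasy) costs fewer steps than any alternative tree.
Trait 6: derived state 'present' in Taxon M and Taxon P only — synapomorphy for {Taxon M, Taxon P}.
Most parsimonious ingroup topology: (((Taxon M,Taxon P),Taxon A),(Taxon U,Taxon V)).
Taxon V and Taxon U form a cherry on this tree, so they are sister taxa.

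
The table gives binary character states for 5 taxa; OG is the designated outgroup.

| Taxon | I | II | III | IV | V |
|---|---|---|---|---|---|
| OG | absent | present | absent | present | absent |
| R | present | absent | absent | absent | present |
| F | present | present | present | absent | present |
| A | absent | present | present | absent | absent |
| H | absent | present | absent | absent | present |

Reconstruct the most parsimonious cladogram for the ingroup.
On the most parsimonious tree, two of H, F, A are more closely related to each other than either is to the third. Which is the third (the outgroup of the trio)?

A

Character polarity is set by the outgroup: the derived state is whichever differs from the outgroup's state, so for II, IV the derived state is 'absent', and for the remaining characters it is 'present'.
I (derived state 'present') is shared by F and R — a synapomorphy uniting that clade.
II: derived state 'absent' in R only — an autapomorphy, so it tells us nothing about relationships among taxa.
III (state 'present') occurs in A and F but conflicts with the nesting implied by the other characters — most parsimoniously interpreted as homoplasy.
All ingroup taxa share the derived state 'absent' for IV; it defines the ingroup but does not resolve relationships within it.
V (derived state 'present') is shared by F, H, and R — a synapomorphy uniting that clade.
Most parsimonious ingroup topology: (((R,F),H),A).
H and F share a more recent common ancestor with each other than either does with A, so A is the least closely related of the three.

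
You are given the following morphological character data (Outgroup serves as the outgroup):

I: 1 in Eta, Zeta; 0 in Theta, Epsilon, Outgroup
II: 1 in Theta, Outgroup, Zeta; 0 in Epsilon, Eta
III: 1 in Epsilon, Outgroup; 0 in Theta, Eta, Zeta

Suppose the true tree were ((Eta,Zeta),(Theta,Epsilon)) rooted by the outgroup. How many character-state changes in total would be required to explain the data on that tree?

Map each character onto ((Eta,Zeta),(Theta,Epsilon)) (rooted by Outgroup) and count the minimum state changes it requires (Fitch parsimony):
I: 1; II: 2; III: 2.
Total tree length = 5.

5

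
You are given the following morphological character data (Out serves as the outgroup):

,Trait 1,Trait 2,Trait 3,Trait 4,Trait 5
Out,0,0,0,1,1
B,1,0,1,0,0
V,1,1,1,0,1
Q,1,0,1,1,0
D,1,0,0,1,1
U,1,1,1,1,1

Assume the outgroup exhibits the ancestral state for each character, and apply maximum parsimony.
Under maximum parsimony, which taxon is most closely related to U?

Character polarity is set by the outgroup: the derived state is whichever differs from the outgroup's state, so for Trait 4, Trait 5 the derived state is '0', and for the remaining characters it is '1'.
All ingroup taxa share the derived state '1' for Trait 1; it defines the ingroup but does not resolve relationships within it.
Only U and V show the derived state '1' for Trait 2, supporting them as a clade.
Trait 3 (derived state '1') is shared by B, Q, U, and V — a synapomorphy uniting that clade.
Trait 4 groups B and V, which is incompatible with the clades supported by the remaining characters; treating it as convergent (homoplasy) costs fewer steps than any alternative tree.
Trait 5 (derived state '0') is shared by B and Q — a synapomorphy uniting that clade.
Most parsimonious ingroup topology: (((B,Q),(V,U)),D).
U and V form a cherry on this tree, so they are sister taxa.

V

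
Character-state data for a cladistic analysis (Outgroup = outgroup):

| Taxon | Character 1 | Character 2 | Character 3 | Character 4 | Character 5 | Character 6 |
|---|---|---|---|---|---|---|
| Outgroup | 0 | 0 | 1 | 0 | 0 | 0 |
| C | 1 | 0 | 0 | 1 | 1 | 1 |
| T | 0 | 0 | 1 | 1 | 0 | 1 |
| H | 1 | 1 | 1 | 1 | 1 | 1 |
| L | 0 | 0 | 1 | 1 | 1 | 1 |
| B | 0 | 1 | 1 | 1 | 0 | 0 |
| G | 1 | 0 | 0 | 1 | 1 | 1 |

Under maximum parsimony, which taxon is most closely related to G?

C

Character polarity is set by the outgroup: the derived state is whichever differs from the outgroup's state, so for Character 3 the derived state is '0', and for the remaining characters it is '1'.
Character 1 (derived state '1') is shared by C, G, and H — a synapomorphy uniting that clade.
Character 2 (state '1') occurs in B and H but conflicts with the nesting implied by the other characters — most parsimoniously interpreted as homoplasy.
Character 3: derived state '0' in C and G only — synapomorphy for {C, G}.
Character 4 (derived state '1') is shared by all ingroup taxa — unites the whole ingroup.
Only C, G, H, and L show the derived state '1' for Character 5, supporting them as a clade.
Character 6: derived state '1' in C, G, H, L, and T only — synapomorphy for {C, G, H, L, T}.
Most parsimonious ingroup topology: (((((C,G),H),L),T),B).
G and C form a cherry on this tree, so they are sister taxa.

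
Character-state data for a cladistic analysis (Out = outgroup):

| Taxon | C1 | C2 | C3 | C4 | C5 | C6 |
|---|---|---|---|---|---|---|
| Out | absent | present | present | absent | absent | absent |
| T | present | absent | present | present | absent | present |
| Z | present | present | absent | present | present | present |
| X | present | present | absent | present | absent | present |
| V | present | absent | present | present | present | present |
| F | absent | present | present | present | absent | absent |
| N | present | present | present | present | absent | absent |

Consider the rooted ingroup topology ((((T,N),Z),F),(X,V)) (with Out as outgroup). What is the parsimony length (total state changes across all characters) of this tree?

Map each character onto ((((T,N),Z),F),(X,V)) (rooted by Out) and count the minimum state changes it requires (Fitch parsimony):
C1: 2; C2: 2; C3: 2; C4: 1; C5: 2; C6: 3.
Total tree length = 12.

12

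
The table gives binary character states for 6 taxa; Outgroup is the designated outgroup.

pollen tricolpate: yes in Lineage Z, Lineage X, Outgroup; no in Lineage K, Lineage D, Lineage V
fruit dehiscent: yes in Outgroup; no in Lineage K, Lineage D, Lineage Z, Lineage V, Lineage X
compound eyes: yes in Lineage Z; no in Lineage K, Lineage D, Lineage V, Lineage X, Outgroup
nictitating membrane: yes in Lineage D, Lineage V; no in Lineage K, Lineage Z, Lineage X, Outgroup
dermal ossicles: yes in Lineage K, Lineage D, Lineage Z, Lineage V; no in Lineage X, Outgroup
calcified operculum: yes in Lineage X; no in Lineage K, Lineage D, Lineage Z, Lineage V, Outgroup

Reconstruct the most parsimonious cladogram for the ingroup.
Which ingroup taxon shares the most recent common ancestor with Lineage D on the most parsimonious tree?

Character polarity is set by the outgroup: the derived state is whichever differs from the outgroup's state, so for pollen tricolpate, fruit dehiscent the derived state is 'no', and for the remaining characters it is 'yes'.
pollen tricolpate: derived state 'no' in Lineage D, Lineage K, and Lineage V only — synapomorphy for {Lineage D, Lineage K, Lineage V}.
fruit dehiscent (derived state 'no') is shared by all ingroup taxa — unites the whole ingroup.
compound eyes: derived state 'yes' in Lineage Z only — an autapomorphy, so it tells us nothing about relationships among taxa.
Only Lineage D and Lineage V show the derived state 'yes' for nictitating membrane, supporting them as a clade.
dermal ossicles: derived state 'yes' in Lineage D, Lineage K, Lineage V, and Lineage Z only — synapomorphy for {Lineage D, Lineage K, Lineage V, Lineage Z}.
calcified operculum: derived state 'yes' in Lineage X only — an autapomorphy, so it tells us nothing about relationships among taxa.
Most parsimonious ingroup topology: ((((Lineage V,Lineage D),Lineage K),Lineage Z),Lineage X).
Lineage D and Lineage V form a cherry on this tree, so they are sister taxa.

Lineage V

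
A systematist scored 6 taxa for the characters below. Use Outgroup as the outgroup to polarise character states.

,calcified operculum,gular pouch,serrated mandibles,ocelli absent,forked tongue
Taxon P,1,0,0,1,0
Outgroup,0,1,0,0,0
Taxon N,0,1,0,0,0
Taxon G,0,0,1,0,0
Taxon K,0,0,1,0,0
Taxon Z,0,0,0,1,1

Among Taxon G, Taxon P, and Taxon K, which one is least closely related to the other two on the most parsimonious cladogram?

Taxon P

Character polarity is set by the outgroup: the derived state is whichever differs from the outgroup's state, so for gular pouch the derived state is '0', and for the remaining characters it is '1'.
calcified operculum (derived state '1') is unique to Taxon P (autapomorphy; uninformative for grouping).
gular pouch: derived state '0' in Taxon G, Taxon K, Taxon P, and Taxon Z only — synapomorphy for {Taxon G, Taxon K, Taxon P, Taxon Z}.
serrated mandibles: derived state '1' in Taxon G and Taxon K only — synapomorphy for {Taxon G, Taxon K}.
ocelli absent: derived state '1' in Taxon P and Taxon Z only — synapomorphy for {Taxon P, Taxon Z}.
forked tongue: derived state '1' in Taxon Z only — an autapomorphy, so it tells us nothing about relationships among taxa.
Most parsimonious ingroup topology: (((Taxon G,Taxon K),(Taxon P,Taxon Z)),Taxon N).
Taxon K and Taxon G share a more recent common ancestor with each other than either does with Taxon P, so Taxon P is the least closely related of the three.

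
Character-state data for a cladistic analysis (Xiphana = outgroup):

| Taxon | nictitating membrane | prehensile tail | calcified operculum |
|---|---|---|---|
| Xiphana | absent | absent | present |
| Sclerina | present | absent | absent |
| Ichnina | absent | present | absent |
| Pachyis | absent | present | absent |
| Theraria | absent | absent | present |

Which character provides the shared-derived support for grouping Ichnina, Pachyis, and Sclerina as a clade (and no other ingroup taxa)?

Character polarity is set by the outgroup: the derived state is whichever differs from the outgroup's state, so for calcified operculum the derived state is 'absent', and for the remaining characters it is 'present'.
nictitating membrane (derived state 'present') is unique to Sclerina (autapomorphy; uninformative for grouping).
Only Ichnina and Pachyis show the derived state 'present' for prehensile tail, supporting them as a clade.
calcified operculum: derived state 'absent' in Ichnina, Pachyis, and Sclerina only — synapomorphy for {Ichnina, Pachyis, Sclerina}.
Most parsimonious ingroup topology: ((Sclerina,(Ichnina,Pachyis)),Theraria).
The clade {Ichnina, Pachyis, Sclerina} is supported by calcified operculum: its derived state 'absent' occurs in exactly those taxa and in no other taxon (including the outgroup).

calcified operculum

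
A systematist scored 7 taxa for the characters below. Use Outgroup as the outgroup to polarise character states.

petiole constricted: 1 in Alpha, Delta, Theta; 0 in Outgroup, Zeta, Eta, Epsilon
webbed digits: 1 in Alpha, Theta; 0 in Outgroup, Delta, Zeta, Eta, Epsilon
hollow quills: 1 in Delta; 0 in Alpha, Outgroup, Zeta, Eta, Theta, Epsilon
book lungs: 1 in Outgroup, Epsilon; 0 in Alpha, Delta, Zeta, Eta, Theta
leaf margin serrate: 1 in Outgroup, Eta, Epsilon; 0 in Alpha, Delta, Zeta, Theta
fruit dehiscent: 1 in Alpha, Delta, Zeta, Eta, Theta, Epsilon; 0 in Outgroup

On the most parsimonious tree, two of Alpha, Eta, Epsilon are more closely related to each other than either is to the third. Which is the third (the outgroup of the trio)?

Epsilon

Character polarity is set by the outgroup: the derived state is whichever differs from the outgroup's state, so for book lungs, leaf margin serrate the derived state is '0', and for the remaining characters it is '1'.
Only Alpha, Delta, and Theta show the derived state '1' for petiole constricted, supporting them as a clade.
webbed digits: derived state '1' in Alpha and Theta only — synapomorphy for {Alpha, Theta}.
hollow quills (derived state '1') is unique to Delta (autapomorphy; uninformative for grouping).
Only Alpha, Delta, Eta, Theta, and Zeta show the derived state '0' for book lungs, supporting them as a clade.
leaf margin serrate: derived state '0' in Alpha, Delta, Theta, and Zeta only — synapomorphy for {Alpha, Delta, Theta, Zeta}.
fruit dehiscent (derived state '1') is shared by all ingroup taxa — unites the whole ingroup.
Most parsimonious ingroup topology: ((Eta,(Zeta,((Alpha,Theta),Delta))),Epsilon).
Alpha and Eta share a more recent common ancestor with each other than either does with Epsilon, so Epsilon is the least closely related of the three.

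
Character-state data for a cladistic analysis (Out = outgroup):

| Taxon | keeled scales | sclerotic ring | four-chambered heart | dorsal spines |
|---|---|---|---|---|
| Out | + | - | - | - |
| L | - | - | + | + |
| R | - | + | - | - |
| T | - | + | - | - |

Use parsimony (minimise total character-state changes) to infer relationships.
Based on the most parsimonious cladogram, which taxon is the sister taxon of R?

Character polarity is set by the outgroup: the derived state is whichever differs from the outgroup's state, so for keeled scales the derived state is '-', and for the remaining characters it is '+'.
keeled scales (derived state '-') is shared by all ingroup taxa — unites the whole ingroup.
Only R and T show the derived state '+' for sclerotic ring, supporting them as a clade.
four-chambered heart (derived state '+') is unique to L (autapomorphy; uninformative for grouping).
dorsal spines: derived state '+' in L only — an autapomorphy, so it tells us nothing about relationships among taxa.
Most parsimonious ingroup topology: (L,(R,T)).
R and T form a cherry on this tree, so they are sister taxa.

T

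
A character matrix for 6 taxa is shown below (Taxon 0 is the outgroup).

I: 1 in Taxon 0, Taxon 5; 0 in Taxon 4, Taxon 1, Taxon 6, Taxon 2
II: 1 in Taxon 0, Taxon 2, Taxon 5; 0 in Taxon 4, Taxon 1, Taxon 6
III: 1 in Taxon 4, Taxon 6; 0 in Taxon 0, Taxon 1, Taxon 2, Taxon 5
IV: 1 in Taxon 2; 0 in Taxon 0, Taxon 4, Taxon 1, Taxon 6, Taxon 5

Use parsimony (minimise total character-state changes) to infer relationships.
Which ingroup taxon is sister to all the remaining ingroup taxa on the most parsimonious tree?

Character polarity is set by the outgroup: the derived state is whichever differs from the outgroup's state, so for I, II the derived state is '0', and for the remaining characters it is '1'.
I: derived state '0' in Taxon 1, Taxon 2, Taxon 4, and Taxon 6 only — synapomorphy for {Taxon 1, Taxon 2, Taxon 4, Taxon 6}.
II (derived state '0') is shared by Taxon 1, Taxon 4, and Taxon 6 — a synapomorphy uniting that clade.
Only Taxon 4 and Taxon 6 show the derived state '1' for III, supporting them as a clade.
IV (derived state '1') is unique to Taxon 2 (autapomorphy; uninformative for grouping).
Most parsimonious ingroup topology: ((((Taxon 4,Taxon 6),Taxon 1),Taxon 2),Taxon 5).
Taxon 5 is sister to the clade containing all other ingroup taxa, so it is the earliest-diverging (most basal) ingroup lineage.

Taxon 5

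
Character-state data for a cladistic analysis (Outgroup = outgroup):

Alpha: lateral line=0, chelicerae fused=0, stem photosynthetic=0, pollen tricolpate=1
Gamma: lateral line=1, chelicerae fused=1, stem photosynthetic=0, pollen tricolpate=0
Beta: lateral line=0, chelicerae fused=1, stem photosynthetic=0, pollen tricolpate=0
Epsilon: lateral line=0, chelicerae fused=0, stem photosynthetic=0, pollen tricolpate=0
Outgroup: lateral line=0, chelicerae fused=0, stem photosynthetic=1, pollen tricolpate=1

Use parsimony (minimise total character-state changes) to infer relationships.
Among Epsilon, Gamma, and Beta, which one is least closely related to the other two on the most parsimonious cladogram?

Character polarity is set by the outgroup: the derived state is whichever differs from the outgroup's state, so for stem photosynthetic, pollen tricolpate the derived state is '0', and for the remaining characters it is '1'.
lateral line (derived state '1') is unique to Gamma (autapomorphy; uninformative for grouping).
chelicerae fused: derived state '1' in Beta and Gamma only — synapomorphy for {Beta, Gamma}.
stem photosynthetic (derived state '0') is shared by all ingroup taxa — unites the whole ingroup.
pollen tricolpate (derived state '0') is shared by Beta, Epsilon, and Gamma — a synapomorphy uniting that clade.
Most parsimonious ingroup topology: (((Beta,Gamma),Epsilon),Alpha).
Beta and Gamma share a more recent common ancestor with each other than either does with Epsilon, so Epsilon is the least closely related of the three.

Epsilon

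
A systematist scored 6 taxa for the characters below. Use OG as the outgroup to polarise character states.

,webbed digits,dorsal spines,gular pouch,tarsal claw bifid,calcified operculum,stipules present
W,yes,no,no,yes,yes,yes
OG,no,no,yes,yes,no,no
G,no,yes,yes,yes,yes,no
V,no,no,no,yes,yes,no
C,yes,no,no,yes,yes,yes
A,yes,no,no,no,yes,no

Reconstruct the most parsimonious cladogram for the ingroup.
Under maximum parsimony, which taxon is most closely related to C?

Character polarity is set by the outgroup: the derived state is whichever differs from the outgroup's state, so for gular pouch, tarsal claw bifid the derived state is 'no', and for the remaining characters it is 'yes'.
webbed digits (derived state 'yes') is shared by A, C, and W — a synapomorphy uniting that clade.
dorsal spines: derived state 'yes' in G only — an autapomorphy, so it tells us nothing about relationships among taxa.
Only A, C, V, and W show the derived state 'no' for gular pouch, supporting them as a clade.
tarsal claw bifid (derived state 'no') is unique to A (autapomorphy; uninformative for grouping).
All ingroup taxa share the derived state 'yes' for calcified operculum; it defines the ingroup but does not resolve relationships within it.
stipules present (derived state 'yes') is shared by C and W — a synapomorphy uniting that clade.
Most parsimonious ingroup topology: ((((C,W),A),V),G).
C and W form a cherry on this tree, so they are sister taxa.

W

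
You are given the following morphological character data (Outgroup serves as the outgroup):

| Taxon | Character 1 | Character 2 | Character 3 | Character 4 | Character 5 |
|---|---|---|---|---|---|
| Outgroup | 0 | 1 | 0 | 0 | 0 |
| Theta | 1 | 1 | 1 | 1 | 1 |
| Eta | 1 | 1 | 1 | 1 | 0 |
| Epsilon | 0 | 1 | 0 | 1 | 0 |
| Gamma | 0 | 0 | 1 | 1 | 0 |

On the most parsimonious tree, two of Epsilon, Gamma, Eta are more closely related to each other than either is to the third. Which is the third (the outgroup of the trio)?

Character polarity is set by the outgroup: the derived state is whichever differs from the outgroup's state, so for Character 2 the derived state is '0', and for the remaining characters it is '1'.
Character 1 (derived state '1') is shared by Eta and Theta — a synapomorphy uniting that clade.
Character 2: derived state '0' in Gamma only — an autapomorphy, so it tells us nothing about relationships among taxa.
Only Eta, Gamma, and Theta show the derived state '1' for Character 3, supporting them as a clade.
All ingroup taxa share the derived state '1' for Character 4; it defines the ingroup but does not resolve relationships within it.
Character 5 (derived state '1') is unique to Theta (autapomorphy; uninformative for grouping).
Most parsimonious ingroup topology: (((Theta,Eta),Gamma),Epsilon).
Eta and Gamma share a more recent common ancestor with each other than either does with Epsilon, so Epsilon is the least closely related of the three.

Epsilon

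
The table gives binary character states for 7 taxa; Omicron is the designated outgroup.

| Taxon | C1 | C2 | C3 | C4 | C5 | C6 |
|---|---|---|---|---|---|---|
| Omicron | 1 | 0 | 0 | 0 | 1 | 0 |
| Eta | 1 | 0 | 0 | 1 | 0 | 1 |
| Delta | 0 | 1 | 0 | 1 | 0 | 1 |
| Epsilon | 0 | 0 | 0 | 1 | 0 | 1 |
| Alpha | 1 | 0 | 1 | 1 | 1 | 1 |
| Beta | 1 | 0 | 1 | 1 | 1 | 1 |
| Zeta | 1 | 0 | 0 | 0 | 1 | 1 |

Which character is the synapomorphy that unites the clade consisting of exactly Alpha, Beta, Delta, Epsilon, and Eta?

Character polarity is set by the outgroup: the derived state is whichever differs from the outgroup's state, so for C1, C5 the derived state is '0', and for the remaining characters it is '1'.
Only Delta and Epsilon show the derived state '0' for C1, supporting them as a clade.
C2: derived state '1' in Delta only — an autapomorphy, so it tells us nothing about relationships among taxa.
Only Alpha and Beta show the derived state '1' for C3, supporting them as a clade.
C4 (derived state '1') is shared by Alpha, Beta, Delta, Epsilon, and Eta — a synapomorphy uniting that clade.
C5: derived state '0' in Delta, Epsilon, and Eta only — synapomorphy for {Delta, Epsilon, Eta}.
C6 (derived state '1') is shared by all ingroup taxa — unites the whole ingroup.
Most parsimonious ingroup topology: (((Eta,(Delta,Epsilon)),(Alpha,Beta)),Zeta).
The clade {Alpha, Beta, Delta, Epsilon, Eta} is supported by C4: its derived state '1' occurs in exactly those taxa and in no other taxon (including the outgroup).

C4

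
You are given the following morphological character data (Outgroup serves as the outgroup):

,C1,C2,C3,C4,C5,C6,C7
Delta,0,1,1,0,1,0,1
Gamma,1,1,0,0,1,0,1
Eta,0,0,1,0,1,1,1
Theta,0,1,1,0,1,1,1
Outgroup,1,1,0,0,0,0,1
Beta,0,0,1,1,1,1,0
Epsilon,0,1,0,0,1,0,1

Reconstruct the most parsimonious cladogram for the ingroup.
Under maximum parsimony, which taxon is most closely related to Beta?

Eta

Character polarity is set by the outgroup: the derived state is whichever differs from the outgroup's state, so for C1, C2, C7 the derived state is '0', and for the remaining characters it is '1'.
C1: derived state '0' in Beta, Delta, Epsilon, Eta, and Theta only — synapomorphy for {Beta, Delta, Epsilon, Eta, Theta}.
Only Beta and Eta show the derived state '0' for C2, supporting them as a clade.
C3: derived state '1' in Beta, Delta, Eta, and Theta only — synapomorphy for {Beta, Delta, Eta, Theta}.
C4: derived state '1' in Beta only — an autapomorphy, so it tells us nothing about relationships among taxa.
All ingroup taxa share the derived state '1' for C5; it defines the ingroup but does not resolve relationships within it.
C6: derived state '1' in Beta, Eta, and Theta only — synapomorphy for {Beta, Eta, Theta}.
C7: derived state '0' in Beta only — an autapomorphy, so it tells us nothing about relationships among taxa.
Most parsimonious ingroup topology: ((((Theta,(Eta,Beta)),Delta),Epsilon),Gamma).
Beta and Eta form a cherry on this tree, so they are sister taxa.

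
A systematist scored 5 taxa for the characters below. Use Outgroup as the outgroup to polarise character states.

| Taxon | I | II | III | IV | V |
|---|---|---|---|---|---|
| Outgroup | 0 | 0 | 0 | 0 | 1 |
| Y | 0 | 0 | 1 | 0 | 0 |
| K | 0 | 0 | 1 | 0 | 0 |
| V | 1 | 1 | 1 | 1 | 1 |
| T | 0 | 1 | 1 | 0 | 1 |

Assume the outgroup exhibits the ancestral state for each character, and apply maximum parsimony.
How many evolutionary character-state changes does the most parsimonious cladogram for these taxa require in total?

Character polarity is set by the outgroup: the derived state is whichever differs from the outgroup's state, so for V the derived state is '0', and for the remaining characters it is '1'.
I (derived state '1') is unique to V (autapomorphy; uninformative for grouping).
Only T and V show the derived state '1' for II, supporting them as a clade.
III (derived state '1') is shared by all ingroup taxa — unites the whole ingroup.
IV: derived state '1' in V only — an autapomorphy, so it tells us nothing about relationships among taxa.
Only K and Y show the derived state '0' for V, supporting them as a clade.
Most parsimonious ingroup topology: ((Y,K),(V,T)).
Changes per character on this tree: I: 1; II: 1; III: 1; IV: 1; V: 1.
Total = 5.

5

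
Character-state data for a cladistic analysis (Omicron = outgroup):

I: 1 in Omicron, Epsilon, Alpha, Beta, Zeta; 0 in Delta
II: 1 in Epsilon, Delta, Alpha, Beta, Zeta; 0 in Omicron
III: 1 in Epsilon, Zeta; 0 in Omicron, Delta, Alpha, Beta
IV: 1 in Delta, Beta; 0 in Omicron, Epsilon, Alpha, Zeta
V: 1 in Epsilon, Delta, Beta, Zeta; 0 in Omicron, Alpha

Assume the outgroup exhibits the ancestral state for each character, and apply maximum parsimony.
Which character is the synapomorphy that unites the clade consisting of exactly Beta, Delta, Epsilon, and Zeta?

Character polarity is set by the outgroup: the derived state is whichever differs from the outgroup's state, so for I the derived state is '0', and for the remaining characters it is '1'.
I: derived state '0' in Delta only — an autapomorphy, so it tells us nothing about relationships among taxa.
All ingroup taxa share the derived state '1' for II; it defines the ingroup but does not resolve relationships within it.
III: derived state '1' in Epsilon and Zeta only — synapomorphy for {Epsilon, Zeta}.
Only Beta and Delta show the derived state '1' for IV, supporting them as a clade.
V (derived state '1') is shared by Beta, Delta, Epsilon, and Zeta — a synapomorphy uniting that clade.
Most parsimonious ingroup topology: (((Epsilon,Zeta),(Delta,Beta)),Alpha).
The clade {Beta, Delta, Epsilon, Zeta} is supported by V: its derived state '1' occurs in exactly those taxa and in no other taxon (including the outgroup).

V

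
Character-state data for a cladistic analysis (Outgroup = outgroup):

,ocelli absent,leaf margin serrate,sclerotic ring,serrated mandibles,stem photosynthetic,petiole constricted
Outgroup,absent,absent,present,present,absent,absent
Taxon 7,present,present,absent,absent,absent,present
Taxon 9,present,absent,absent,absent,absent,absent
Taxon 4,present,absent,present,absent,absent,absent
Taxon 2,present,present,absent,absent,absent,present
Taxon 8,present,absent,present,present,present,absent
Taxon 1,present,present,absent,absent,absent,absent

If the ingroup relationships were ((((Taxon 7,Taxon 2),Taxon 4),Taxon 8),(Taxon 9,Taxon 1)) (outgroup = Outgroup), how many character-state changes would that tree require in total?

Map each character onto ((((Taxon 7,Taxon 2),Taxon 4),Taxon 8),(Taxon 9,Taxon 1)) (rooted by Outgroup) and count the minimum state changes it requires (Fitch parsimony):
ocelli absent: 1; leaf margin serrate: 2; sclerotic ring: 2; serrated mandibles: 2; stem photosynthetic: 1; petiole constricted: 1.
Total tree length = 9.

9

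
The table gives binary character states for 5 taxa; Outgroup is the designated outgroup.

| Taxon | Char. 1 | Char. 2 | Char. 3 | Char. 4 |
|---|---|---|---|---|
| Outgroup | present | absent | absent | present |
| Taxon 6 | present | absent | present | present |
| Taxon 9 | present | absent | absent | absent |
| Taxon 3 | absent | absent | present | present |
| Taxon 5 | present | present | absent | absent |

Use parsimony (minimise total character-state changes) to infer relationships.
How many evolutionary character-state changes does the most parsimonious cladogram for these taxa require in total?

4

Character polarity is set by the outgroup: the derived state is whichever differs from the outgroup's state, so for Char. 1, Char. 4 the derived state is 'absent', and for the remaining characters it is 'present'.
Char. 1 (derived state 'absent') is unique to Taxon 3 (autapomorphy; uninformative for grouping).
Char. 2 (derived state 'present') is unique to Taxon 5 (autapomorphy; uninformative for grouping).
Only Taxon 3 and Taxon 6 show the derived state 'present' for Char. 3, supporting them as a clade.
Char. 4: derived state 'absent' in Taxon 5 and Taxon 9 only — synapomorphy for {Taxon 5, Taxon 9}.
Most parsimonious ingroup topology: ((Taxon 6,Taxon 3),(Taxon 9,Taxon 5)).
Changes per character on this tree: Char. 1: 1; Char. 2: 1; Char. 3: 1; Char. 4: 1.
Total = 4.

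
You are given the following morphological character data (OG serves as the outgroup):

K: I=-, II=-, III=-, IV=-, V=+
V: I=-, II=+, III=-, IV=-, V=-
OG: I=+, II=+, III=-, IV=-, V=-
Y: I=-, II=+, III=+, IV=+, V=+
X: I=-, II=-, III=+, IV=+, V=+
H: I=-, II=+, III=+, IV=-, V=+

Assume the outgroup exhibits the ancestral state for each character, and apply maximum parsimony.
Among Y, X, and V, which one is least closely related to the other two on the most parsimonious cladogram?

Character polarity is set by the outgroup: the derived state is whichever differs from the outgroup's state, so for I, II the derived state is '-', and for the remaining characters it is '+'.
All ingroup taxa share the derived state '-' for I; it defines the ingroup but does not resolve relationships within it.
II groups K and X, which is incompatible with the clades supported by the remaining characters; treating it as convergent (homoplasy) costs fewer steps than any alternative tree.
III (derived state '+') is shared by H, X, and Y — a synapomorphy uniting that clade.
IV: derived state '+' in X and Y only — synapomorphy for {X, Y}.
V (derived state '+') is shared by H, K, X, and Y — a synapomorphy uniting that clade.
Most parsimonious ingroup topology: ((((X,Y),H),K),V).
Y and X share a more recent common ancestor with each other than either does with V, so V is the least closely related of the three.

V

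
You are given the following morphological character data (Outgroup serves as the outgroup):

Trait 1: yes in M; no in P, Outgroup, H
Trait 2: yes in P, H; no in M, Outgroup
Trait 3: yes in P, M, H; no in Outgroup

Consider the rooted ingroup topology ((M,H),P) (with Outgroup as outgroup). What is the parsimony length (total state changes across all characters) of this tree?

Map each character onto ((M,H),P) (rooted by Outgroup) and count the minimum state changes it requires (Fitch parsimony):
Trait 1: 1; Trait 2: 2; Trait 3: 1.
Total tree length = 4.

4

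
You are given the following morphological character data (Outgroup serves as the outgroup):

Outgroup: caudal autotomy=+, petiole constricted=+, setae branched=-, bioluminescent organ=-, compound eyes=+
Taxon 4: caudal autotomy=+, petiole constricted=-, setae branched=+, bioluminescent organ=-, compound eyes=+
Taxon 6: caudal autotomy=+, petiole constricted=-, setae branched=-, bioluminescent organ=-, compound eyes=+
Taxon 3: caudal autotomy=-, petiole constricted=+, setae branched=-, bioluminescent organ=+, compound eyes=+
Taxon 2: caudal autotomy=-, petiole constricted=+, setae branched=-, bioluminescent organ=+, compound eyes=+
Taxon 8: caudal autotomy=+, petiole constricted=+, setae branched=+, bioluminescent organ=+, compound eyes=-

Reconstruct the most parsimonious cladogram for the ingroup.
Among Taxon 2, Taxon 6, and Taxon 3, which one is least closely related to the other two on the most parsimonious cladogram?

Character polarity is set by the outgroup: the derived state is whichever differs from the outgroup's state, so for caudal autotomy, petiole constricted, compound eyes the derived state is '-', and for the remaining characters it is '+'.
caudal autotomy: derived state '-' in Taxon 2 and Taxon 3 only — synapomorphy for {Taxon 2, Taxon 3}.
petiole constricted: derived state '-' in Taxon 4 and Taxon 6 only — synapomorphy for {Taxon 4, Taxon 6}.
setae branched groups Taxon 4 and Taxon 8, which is incompatible with the clades supported by the remaining characters; treating it as convergent (homoplasy) costs fewer steps than any alternative tree.
bioluminescent organ: derived state '+' in Taxon 2, Taxon 3, and Taxon 8 only — synapomorphy for {Taxon 2, Taxon 3, Taxon 8}.
compound eyes: derived state '-' in Taxon 8 only — an autapomorphy, so it tells us nothing about relationships among taxa.
Most parsimonious ingroup topology: ((Taxon 4,Taxon 6),((Taxon 3,Taxon 2),Taxon 8)).
Taxon 2 and Taxon 3 share a more recent common ancestor with each other than either does with Taxon 6, so Taxon 6 is the least closely related of the three.

Taxon 6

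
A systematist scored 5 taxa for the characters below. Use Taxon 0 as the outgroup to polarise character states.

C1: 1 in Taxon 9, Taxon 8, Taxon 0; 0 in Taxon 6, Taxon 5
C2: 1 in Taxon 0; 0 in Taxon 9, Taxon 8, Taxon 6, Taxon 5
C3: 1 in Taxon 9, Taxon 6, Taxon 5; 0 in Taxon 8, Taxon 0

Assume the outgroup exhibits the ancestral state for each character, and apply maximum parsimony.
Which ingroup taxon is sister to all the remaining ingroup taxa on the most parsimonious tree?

Taxon 8

Character polarity is set by the outgroup: the derived state is whichever differs from the outgroup's state, so for C1, C2 the derived state is '0', and for the remaining characters it is '1'.
Only Taxon 5 and Taxon 6 show the derived state '0' for C1, supporting them as a clade.
All ingroup taxa share the derived state '0' for C2; it defines the ingroup but does not resolve relationships within it.
Only Taxon 5, Taxon 6, and Taxon 9 show the derived state '1' for C3, supporting them as a clade.
Most parsimonious ingroup topology: (((Taxon 5,Taxon 6),Taxon 9),Taxon 8).
Taxon 8 is sister to the clade containing all other ingroup taxa, so it is the earliest-diverging (most basal) ingroup lineage.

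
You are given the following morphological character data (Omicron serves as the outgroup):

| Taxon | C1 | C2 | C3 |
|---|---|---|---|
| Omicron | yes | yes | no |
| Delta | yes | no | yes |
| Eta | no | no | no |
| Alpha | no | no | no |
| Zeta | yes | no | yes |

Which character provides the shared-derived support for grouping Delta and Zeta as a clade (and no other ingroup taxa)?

Character polarity is set by the outgroup: the derived state is whichever differs from the outgroup's state, so for C1, C2 the derived state is 'no', and for the remaining characters it is 'yes'.
C1 (derived state 'no') is shared by Alpha and Eta — a synapomorphy uniting that clade.
C2 (derived state 'no') is shared by all ingroup taxa — unites the whole ingroup.
C3: derived state 'yes' in Delta and Zeta only — synapomorphy for {Delta, Zeta}.
Most parsimonious ingroup topology: ((Delta,Zeta),(Eta,Alpha)).
The clade {Delta, Zeta} is supported by C3: its derived state 'yes' occurs in exactly those taxa and in no other taxon (including the outgroup).

C3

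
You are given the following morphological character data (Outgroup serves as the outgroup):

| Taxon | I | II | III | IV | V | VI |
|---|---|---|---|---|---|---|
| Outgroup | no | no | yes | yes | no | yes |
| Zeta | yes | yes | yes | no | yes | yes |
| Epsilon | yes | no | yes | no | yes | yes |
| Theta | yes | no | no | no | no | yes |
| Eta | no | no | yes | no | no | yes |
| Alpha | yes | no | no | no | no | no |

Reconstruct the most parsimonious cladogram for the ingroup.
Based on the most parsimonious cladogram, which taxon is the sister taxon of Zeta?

Character polarity is set by the outgroup: the derived state is whichever differs from the outgroup's state, so for III, IV, VI the derived state is 'no', and for the remaining characters it is 'yes'.
I: derived state 'yes' in Alpha, Epsilon, Theta, and Zeta only — synapomorphy for {Alpha, Epsilon, Theta, Zeta}.
II: derived state 'yes' in Zeta only — an autapomorphy, so it tells us nothing about relationships among taxa.
III: derived state 'no' in Alpha and Theta only — synapomorphy for {Alpha, Theta}.
All ingroup taxa share the derived state 'no' for IV; it defines the ingroup but does not resolve relationships within it.
V (derived state 'yes') is shared by Epsilon and Zeta — a synapomorphy uniting that clade.
VI (derived state 'no') is unique to Alpha (autapomorphy; uninformative for grouping).
Most parsimonious ingroup topology: (((Zeta,Epsilon),(Theta,Alpha)),Eta).
Zeta and Epsilon form a cherry on this tree, so they are sister taxa.

Epsilon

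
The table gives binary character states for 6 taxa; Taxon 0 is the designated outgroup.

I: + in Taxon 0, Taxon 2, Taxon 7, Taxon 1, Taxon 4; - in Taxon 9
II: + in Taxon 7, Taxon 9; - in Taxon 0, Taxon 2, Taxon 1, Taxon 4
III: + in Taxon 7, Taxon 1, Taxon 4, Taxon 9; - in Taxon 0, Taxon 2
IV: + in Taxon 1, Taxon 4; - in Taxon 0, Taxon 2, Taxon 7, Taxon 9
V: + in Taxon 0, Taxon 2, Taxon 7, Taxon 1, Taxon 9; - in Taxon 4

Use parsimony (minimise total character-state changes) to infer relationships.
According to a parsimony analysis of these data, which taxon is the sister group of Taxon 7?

Taxon 9

Character polarity is set by the outgroup: the derived state is whichever differs from the outgroup's state, so for I, V the derived state is '-', and for the remaining characters it is '+'.
I: derived state '-' in Taxon 9 only — an autapomorphy, so it tells us nothing about relationships among taxa.
II (derived state '+') is shared by Taxon 7 and Taxon 9 — a synapomorphy uniting that clade.
III: derived state '+' in Taxon 1, Taxon 4, Taxon 7, and Taxon 9 only — synapomorphy for {Taxon 1, Taxon 4, Taxon 7, Taxon 9}.
IV: derived state '+' in Taxon 1 and Taxon 4 only — synapomorphy for {Taxon 1, Taxon 4}.
V (derived state '-') is unique to Taxon 4 (autapomorphy; uninformative for grouping).
Most parsimonious ingroup topology: (Taxon 2,((Taxon 7,Taxon 9),(Taxon 1,Taxon 4))).
Taxon 7 and Taxon 9 form a cherry on this tree, so they are sister taxa.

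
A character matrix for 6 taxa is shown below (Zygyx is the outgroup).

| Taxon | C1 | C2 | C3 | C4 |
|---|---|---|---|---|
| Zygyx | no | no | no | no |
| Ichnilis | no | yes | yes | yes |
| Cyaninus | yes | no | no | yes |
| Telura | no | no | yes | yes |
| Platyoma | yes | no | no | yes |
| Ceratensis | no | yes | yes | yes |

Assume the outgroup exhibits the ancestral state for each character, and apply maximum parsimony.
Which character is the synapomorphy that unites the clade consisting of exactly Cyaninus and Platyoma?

The outgroup has state 'no' for every character, so 'yes' is the derived state throughout.
C1 (derived state 'yes') is shared by Cyaninus and Platyoma — a synapomorphy uniting that clade.
C2: derived state 'yes' in Ceratensis and Ichnilis only — synapomorphy for {Ceratensis, Ichnilis}.
Only Ceratensis, Ichnilis, and Telura show the derived state 'yes' for C3, supporting them as a clade.
C4 (derived state 'yes') is shared by all ingroup taxa — unites the whole ingroup.
Most parsimonious ingroup topology: (((Ichnilis,Ceratensis),Telura),(Cyaninus,Platyoma)).
The clade {Cyaninus, Platyoma} is supported by C1: its derived state 'yes' occurs in exactly those taxa and in no other taxon (including the outgroup).

C1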